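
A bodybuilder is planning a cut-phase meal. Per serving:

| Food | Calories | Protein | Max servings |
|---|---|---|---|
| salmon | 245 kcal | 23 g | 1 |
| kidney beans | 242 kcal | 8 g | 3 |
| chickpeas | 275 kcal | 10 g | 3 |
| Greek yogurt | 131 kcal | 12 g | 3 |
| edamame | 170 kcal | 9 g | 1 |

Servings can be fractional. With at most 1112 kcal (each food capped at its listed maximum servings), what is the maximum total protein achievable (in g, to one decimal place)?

79.1 g

Protein per kcal: salmon 0.09388, Greek yogurt 0.0916, edamame 0.05294, chickpeas 0.03636, kidney beans 0.03306.
Take 1 serving of salmon: uses 245 kcal, +23.0 g protein (running total 23.0 g).
Take 3 servings of Greek yogurt: uses 393 kcal, +36.0 g protein (running total 59.0 g).
Take 1 serving of edamame: uses 170 kcal, +9.0 g protein (running total 68.0 g).
Take 1.105 servings of chickpeas: uses 304 kcal, +11.1 g protein (running total 79.1 g).
Greedy by best ratio exhausts the calories allowance optimally: 79.1 g.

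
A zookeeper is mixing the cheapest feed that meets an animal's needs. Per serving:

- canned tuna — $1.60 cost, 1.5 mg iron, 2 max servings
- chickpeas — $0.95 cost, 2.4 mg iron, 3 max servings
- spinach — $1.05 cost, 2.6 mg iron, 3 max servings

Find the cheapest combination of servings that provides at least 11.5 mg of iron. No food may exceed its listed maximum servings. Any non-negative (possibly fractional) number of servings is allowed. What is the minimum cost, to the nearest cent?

Cost per mg of iron: chickpeas $0.3958, spinach $0.4038, canned tuna $1.0667.
Take 3 servings of chickpeas: +7.2 mg iron for $2.85 (total $2.85, still need 4.3 mg).
Take 1.654 servings of spinach: +4.3 mg iron for $1.74 (total $4.59, still need 0.0 mg).
Greedy by cheapest-per-mg is optimal for a single linear constraint, so the minimum cost is $4.59.

$4.59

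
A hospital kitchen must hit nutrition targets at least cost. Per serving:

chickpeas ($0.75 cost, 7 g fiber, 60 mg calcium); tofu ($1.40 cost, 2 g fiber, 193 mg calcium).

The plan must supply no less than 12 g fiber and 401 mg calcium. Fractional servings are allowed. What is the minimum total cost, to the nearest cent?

$3.30

Compare the cost at each extreme point of the feasible region.
chickpeas only: max(12/7, 401/60) = 6.683 servings → $5.01.
tofu only: max(12/2, 401/193) = 6 servings → $8.40.
chickpeas + tofu with both tight: 1.23 servings and 1.695 servings → $3.30.
So the least-cost plan costs $3.30.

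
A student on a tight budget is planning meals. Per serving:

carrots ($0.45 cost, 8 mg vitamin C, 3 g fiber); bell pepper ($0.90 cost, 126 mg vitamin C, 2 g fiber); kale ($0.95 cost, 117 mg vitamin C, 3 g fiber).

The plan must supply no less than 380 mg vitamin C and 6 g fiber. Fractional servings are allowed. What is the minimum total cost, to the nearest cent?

$2.71

With two linear requirements the optimum uses one or two foods; enumerate the corners.
carrots only: max(380/8, 6/3) = 47.5 servings → $21.38.
bell pepper only: max(380/126, 6/2) = 3.016 servings → $2.71.
kale only: max(380/117, 6/3) = 3.248 servings → $3.09.
carrots + bell pepper: the both-tight solution has a negative serving — not a feasible corner.
carrots + kale: the both-tight solution has a negative serving — not a feasible corner.
bell pepper + kale with both targets exact would need a negative amount; discard.
Cheapest feasible corner: $2.71.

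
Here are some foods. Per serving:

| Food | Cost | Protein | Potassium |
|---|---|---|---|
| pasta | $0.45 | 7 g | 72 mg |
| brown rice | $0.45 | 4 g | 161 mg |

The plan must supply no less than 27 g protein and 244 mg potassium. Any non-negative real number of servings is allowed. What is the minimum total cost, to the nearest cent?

Check every corner: each single food scaled to meet both minima, and each pair solved so both constraints bind.
pasta only: max(27/7, 244/72) = 3.857 servings → $1.74.
brown rice only: max(27/4, 244/161) = 6.75 servings → $3.04.
pasta + brown rice: intersection lies outside the first quadrant.
The minimum over all feasible corners is $1.74.

$1.74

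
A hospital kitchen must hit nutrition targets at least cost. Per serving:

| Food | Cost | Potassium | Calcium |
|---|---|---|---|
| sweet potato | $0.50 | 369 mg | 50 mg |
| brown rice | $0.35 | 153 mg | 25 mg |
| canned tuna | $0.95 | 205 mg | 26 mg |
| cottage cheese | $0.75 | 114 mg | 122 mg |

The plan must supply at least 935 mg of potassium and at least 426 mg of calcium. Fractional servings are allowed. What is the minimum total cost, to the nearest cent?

An LP optimum is at a vertex; with two nutrient constraints at most two foods are used. Check each candidate.
sweet potato only: max(935/369, 426/50) = 8.52 servings → $4.26.
brown rice only: max(935/153, 426/25) = 17.04 servings → $5.96.
canned tuna only: max(935/205, 426/26) = 16.38 servings → $15.57.
cottage cheese only: max(935/114, 426/122) = 8.202 servings → $6.15.
sweet potato + brown rice: the both-tight solution has a negative serving — not a feasible corner.
sweet potato + canned tuna with both targets exact would need a negative amount; discard.
sweet potato + cottage cheese with both tight: 1.666 servings and 2.809 servings → $2.94.
brown rice + canned tuna with both targets exact would need a negative amount; discard.
brown rice + cottage cheese with both tight: 4.142 servings and 2.643 servings → $3.43.
canned tuna + cottage cheese with both tight: 2.971 servings and 2.859 servings → $4.97.
So the least-cost plan costs $2.94.

$2.94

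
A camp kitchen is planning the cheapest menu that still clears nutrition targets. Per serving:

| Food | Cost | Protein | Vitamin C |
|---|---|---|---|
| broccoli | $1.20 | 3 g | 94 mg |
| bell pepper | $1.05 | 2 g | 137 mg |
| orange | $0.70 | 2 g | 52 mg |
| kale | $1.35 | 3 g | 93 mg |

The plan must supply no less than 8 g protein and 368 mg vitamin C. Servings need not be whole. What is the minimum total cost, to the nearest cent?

$3.46

For a min-cost LP with two ≥-constraints, a basic feasible solution has at most two positive variables.
broccoli only: max(8/3, 368/94) = 3.915 servings → $4.70.
bell pepper only: max(8/2, 368/137) = 4 servings → $4.20.
orange only: max(8/2, 368/52) = 7.077 servings → $4.95.
kale only: max(8/3, 368/93) = 3.957 servings → $5.34.
broccoli + bell pepper with both tight: 1.614 servings and 1.578 servings → $3.59.
broccoli + orange: intersection lies outside the first quadrant.
broccoli + kale: intersection lies outside the first quadrant.
bell pepper + orange with both tight: 1.882 servings and 2.118 servings → $3.46.
bell pepper + kale with both tight: 1.6 servings and 1.6 servings → $3.84.
orange + kale with both targets exact would need a negative amount; discard.
Cheapest feasible corner: $3.46.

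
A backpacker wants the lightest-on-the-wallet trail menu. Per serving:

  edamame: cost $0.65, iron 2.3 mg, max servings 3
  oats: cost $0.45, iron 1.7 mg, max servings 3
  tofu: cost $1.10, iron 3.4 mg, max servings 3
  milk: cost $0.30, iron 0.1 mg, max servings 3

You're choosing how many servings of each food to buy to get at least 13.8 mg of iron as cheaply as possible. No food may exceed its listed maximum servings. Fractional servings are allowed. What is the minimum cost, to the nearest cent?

Cost per mg of iron: oats $0.2647, edamame $0.2826, tofu $0.3235, milk $3.0000.
Take 3 servings of oats: +5.1 mg iron for $1.35 (total $1.35, still need 8.7 mg).
Take 3 servings of edamame: +6.9 mg iron for $1.95 (total $3.30, still need 1.8 mg).
Take 0.5294 servings of tofu: +1.8 mg iron for $0.58 (total $3.88, still need 0.0 mg).
Filling from the cheapest source first is optimal under one linear minimum: $3.88.

$3.88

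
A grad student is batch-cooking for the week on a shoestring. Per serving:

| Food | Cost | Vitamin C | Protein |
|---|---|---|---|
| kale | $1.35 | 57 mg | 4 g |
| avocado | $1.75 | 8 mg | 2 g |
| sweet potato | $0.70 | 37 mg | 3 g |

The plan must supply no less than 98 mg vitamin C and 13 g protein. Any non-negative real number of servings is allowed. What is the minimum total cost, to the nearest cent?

$3.03

Two binding constraints pin down two serving amounts, so the optimal mix uses at most two foods. The candidates are each food alone (scaled to the tighter of vitamin C/protein) and each pair with both constraints tight.
kale only: max(98/57, 13/4) = 3.25 servings → $4.39.
avocado only: max(98/8, 13/2) = 12.25 servings → $21.44.
sweet potato only: max(98/37, 13/3) = 4.333 servings → $3.03.
kale + avocado with both tight: 1.122 servings and 4.256 servings → $8.96.
kale + sweet potato: the both-tight solution has a negative serving — not a feasible corner.
avocado + sweet potato with both tight: 3.74 servings and 1.84 servings → $7.83.
The minimum over all feasible corners is $3.03.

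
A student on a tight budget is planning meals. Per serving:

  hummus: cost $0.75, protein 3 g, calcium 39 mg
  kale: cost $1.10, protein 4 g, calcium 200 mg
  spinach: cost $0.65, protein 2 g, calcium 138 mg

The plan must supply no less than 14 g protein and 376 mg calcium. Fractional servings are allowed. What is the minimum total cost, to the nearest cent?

At the optimum either one food covers both requirements or two foods hit both targets exactly; no other combination can be cheaper.
hummus only: max(14/3, 376/39) = 9.641 servings → $7.23.
kale only: max(14/4, 376/200) = 3.5 servings → $3.85.
spinach only: max(14/2, 376/138) = 7 servings → $4.55.
hummus + kale with both tight: 2.919 servings and 1.311 servings → $3.63.
hummus + spinach with both tight: 3.512 servings and 1.732 servings → $3.76.
kale + spinach with both targets exact would need a negative amount; discard.
So the least-cost plan costs $3.63.

$3.63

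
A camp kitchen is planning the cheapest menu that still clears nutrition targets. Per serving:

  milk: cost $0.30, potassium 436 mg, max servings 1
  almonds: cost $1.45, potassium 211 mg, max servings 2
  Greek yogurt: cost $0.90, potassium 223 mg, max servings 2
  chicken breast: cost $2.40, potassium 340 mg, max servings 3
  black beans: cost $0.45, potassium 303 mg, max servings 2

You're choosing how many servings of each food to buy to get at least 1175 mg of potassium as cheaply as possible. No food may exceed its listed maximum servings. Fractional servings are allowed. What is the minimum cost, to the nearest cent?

Cost per mg of potassium: milk $0.0007, black beans $0.0015, Greek yogurt $0.0040, almonds $0.0069, chicken breast $0.0071.
Take 1 serving of milk: +436.0 mg potassium for $0.30 (total $0.30, still need 739.0 mg).
Take 2 servings of black beans: +606.0 mg potassium for $0.90 (total $1.20, still need 133.0 mg).
Take 0.5964 servings of Greek yogurt: +133.0 mg potassium for $0.54 (total $1.74, still need 0.0 mg).
Greedy by cheapest-per-mg is optimal for a single linear constraint, so the minimum cost is $1.74.

$1.74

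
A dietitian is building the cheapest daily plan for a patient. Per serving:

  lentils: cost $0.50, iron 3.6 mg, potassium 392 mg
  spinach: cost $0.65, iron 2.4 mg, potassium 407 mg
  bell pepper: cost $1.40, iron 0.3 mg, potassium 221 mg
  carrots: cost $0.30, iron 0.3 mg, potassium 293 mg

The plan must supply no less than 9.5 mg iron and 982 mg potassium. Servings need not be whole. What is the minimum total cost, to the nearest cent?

$1.32

An LP optimum is at a vertex; with two nutrient constraints at most two foods are used. Check each candidate.
lentils only: max(9.5/3.6, 982/392) = 2.639 servings → $1.32.
spinach only: max(9.5/2.4, 982/407) = 3.958 servings → $2.57.
bell pepper only: max(9.5/0.3, 982/221) = 31.67 servings → $44.33.
carrots only: max(9.5/0.3, 982/293) = 31.67 servings → $9.50.
lentils + spinach: intersection lies outside the first quadrant.
lentils + bell pepper with both targets exact would need a negative amount; discard.
lentils + carrots: intersection lies outside the first quadrant.
spinach + bell pepper: intersection lies outside the first quadrant.
spinach + carrots: the both-tight solution has a negative serving — not a feasible corner.
bell pepper + carrots: intersection lies outside the first quadrant.
Cheapest feasible corner: $1.32.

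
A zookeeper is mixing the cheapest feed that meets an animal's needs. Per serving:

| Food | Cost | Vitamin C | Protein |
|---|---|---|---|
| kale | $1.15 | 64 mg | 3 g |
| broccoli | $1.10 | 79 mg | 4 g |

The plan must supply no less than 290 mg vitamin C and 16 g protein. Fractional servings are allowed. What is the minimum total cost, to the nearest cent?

$4.40

With two linear requirements the optimum uses one or two foods; enumerate the corners.
kale only: max(290/64, 16/3) = 5.333 servings → $6.13.
broccoli only: max(290/79, 16/4) = 4 servings → $4.40.
kale + broccoli with both targets exact would need a negative amount; discard.
Cheapest feasible corner: $4.40.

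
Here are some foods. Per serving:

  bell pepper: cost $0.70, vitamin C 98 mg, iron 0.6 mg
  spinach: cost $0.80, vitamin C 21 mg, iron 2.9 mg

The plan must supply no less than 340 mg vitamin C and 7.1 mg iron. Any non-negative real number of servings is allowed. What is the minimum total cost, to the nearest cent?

$3.61

Minimising a linear cost over {vitamin C ≥ 340, iron ≥ 7.1, servings ≥ 0} — the optimum is at a vertex, using one or two foods.
bell pepper only: max(340/98, 7.1/0.6) = 11.83 servings → $8.28.
spinach only: max(340/21, 7.1/2.9) = 16.19 servings → $12.95.
bell pepper + spinach with both tight: 3.081 servings and 1.811 servings → $3.61.
Cheapest feasible corner: $3.61.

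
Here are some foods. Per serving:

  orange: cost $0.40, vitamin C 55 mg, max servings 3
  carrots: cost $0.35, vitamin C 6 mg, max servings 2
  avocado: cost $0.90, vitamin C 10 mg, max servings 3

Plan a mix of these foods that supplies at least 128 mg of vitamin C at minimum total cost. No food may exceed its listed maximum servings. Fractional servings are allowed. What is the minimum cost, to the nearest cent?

$0.93

Cost per mg of vitamin C: orange $0.0073, carrots $0.0583, avocado $0.0900.
Take 2.327 servings of orange: +128.0 mg vitamin C for $0.93 (total $0.93, still need 0.0 mg).
Filling from the cheapest source first is optimal under one linear minimum: $0.93.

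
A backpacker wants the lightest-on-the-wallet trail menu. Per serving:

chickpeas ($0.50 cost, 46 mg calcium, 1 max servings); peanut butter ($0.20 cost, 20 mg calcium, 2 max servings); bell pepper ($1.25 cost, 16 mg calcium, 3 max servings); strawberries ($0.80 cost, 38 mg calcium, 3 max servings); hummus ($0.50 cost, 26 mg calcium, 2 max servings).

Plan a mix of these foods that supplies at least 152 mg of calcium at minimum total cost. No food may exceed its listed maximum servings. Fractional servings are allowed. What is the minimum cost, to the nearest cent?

Cost per mg of calcium: peanut butter $0.0100, chickpeas $0.0109, hummus $0.0192, strawberries $0.0211, bell pepper $0.0781.
Take 2 servings of peanut butter: +40.0 mg calcium for $0.40 (total $0.40, still need 112.0 mg).
Take 1 serving of chickpeas: +46.0 mg calcium for $0.50 (total $0.90, still need 66.0 mg).
Take 2 servings of hummus: +52.0 mg calcium for $1.00 (total $1.90, still need 14.0 mg).
Take 0.3684 servings of strawberries: +14.0 mg calcium for $0.29 (total $2.19, still need 0.0 mg).
Filling from the cheapest source first is optimal under one linear minimum: $2.19.

$2.19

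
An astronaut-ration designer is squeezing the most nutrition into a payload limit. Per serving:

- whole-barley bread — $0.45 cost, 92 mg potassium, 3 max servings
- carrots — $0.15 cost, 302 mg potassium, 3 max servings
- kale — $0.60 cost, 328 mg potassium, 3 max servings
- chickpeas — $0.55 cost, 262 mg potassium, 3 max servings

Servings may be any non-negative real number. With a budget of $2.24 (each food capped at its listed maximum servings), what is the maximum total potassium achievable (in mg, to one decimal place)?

Potassium per dollar: carrots 2013, kale 546.7, chickpeas 476.4, whole-barley bread 204.4.
Take 3 servings of carrots: spends $0.45, +906.0 mg potassium (running total 906.0 mg).
Take 2.983 servings of kale: spends $1.79, +978.5 mg potassium (running total 1884.5 mg).
Filling greedily by potassium-per-dollar is optimal for one linear limit, giving 1884.5 mg.

1884.5 mg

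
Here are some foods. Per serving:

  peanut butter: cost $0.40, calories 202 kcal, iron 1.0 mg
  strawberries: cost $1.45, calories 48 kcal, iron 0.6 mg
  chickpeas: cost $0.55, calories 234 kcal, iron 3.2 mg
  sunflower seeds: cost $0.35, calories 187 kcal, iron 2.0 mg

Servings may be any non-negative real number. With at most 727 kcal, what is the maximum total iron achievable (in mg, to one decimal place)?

9.9 mg

Iron per kcal: chickpeas 0.01368, strawberries 0.0125, sunflower seeds 0.0107, peanut butter 0.00495.
With no serving limits, spend the whole calories allowance on chickpeas: 727 kcal / 234 kcal × 3.2 mg = 9.9 mg.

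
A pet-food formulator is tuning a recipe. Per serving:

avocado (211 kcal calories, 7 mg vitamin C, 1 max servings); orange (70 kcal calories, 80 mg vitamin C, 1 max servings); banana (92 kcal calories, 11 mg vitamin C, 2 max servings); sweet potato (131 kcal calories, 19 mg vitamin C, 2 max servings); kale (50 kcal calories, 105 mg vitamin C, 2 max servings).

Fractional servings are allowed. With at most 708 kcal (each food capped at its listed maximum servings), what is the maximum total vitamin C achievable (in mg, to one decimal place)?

Vitamin C per kcal: kale 2.1, orange 1.143, sweet potato 0.145, banana 0.1196, avocado 0.03318.
Take 2 servings of kale: uses 100 kcal, +210.0 mg vitamin C (running total 210.0 mg).
Take 1 serving of orange: uses 70 kcal, +80.0 mg vitamin C (running total 290.0 mg).
Take 2 servings of sweet potato: uses 262 kcal, +38.0 mg vitamin C (running total 328.0 mg).
Take 2 servings of banana: uses 184 kcal, +22.0 mg vitamin C (running total 350.0 mg).
Take 0.436 servings of avocado: uses 92 kcal, +3.1 mg vitamin C (running total 353.1 mg).
Filling greedily by vitamin C-per-kcal is optimal for one linear limit, giving 353.1 mg.

353.1 mg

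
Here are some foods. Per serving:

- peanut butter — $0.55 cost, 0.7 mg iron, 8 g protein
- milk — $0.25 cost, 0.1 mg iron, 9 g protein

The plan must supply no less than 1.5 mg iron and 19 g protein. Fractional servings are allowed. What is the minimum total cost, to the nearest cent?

This is a tiny linear program; its minimum lies at a vertex of the feasible set. List the vertices and price them.
peanut butter only: max(1.5/0.7, 19/8) = 2.375 servings → $1.31.
milk only: max(1.5/0.1, 19/9) = 15 servings → $3.75.
peanut butter + milk with both tight: 2.109 servings and 0.2364 servings → $1.22.
The minimum over all feasible corners is $1.22.

$1.22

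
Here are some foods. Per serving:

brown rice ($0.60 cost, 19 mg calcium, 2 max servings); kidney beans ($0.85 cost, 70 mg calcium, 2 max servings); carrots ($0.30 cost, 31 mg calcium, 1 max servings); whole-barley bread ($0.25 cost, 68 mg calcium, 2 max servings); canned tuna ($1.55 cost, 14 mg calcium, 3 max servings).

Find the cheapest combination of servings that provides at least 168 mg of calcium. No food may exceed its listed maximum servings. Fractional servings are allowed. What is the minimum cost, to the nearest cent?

Cost per mg of calcium: whole-barley bread $0.0037, carrots $0.0097, kidney beans $0.0121, brown rice $0.0316, canned tuna $0.1107.
Take 2 servings of whole-barley bread: +136.0 mg calcium for $0.50 (total $0.50, still need 32.0 mg).
Take 1 serving of carrots: +31.0 mg calcium for $0.30 (total $0.80, still need 1.0 mg).
Take 0.01429 servings of kidney beans: +1.0 mg calcium for $0.01 (total $0.81, still need 0.0 mg).
Greedy by cheapest-per-mg is optimal for a single linear constraint, so the minimum cost is $0.81.

$0.81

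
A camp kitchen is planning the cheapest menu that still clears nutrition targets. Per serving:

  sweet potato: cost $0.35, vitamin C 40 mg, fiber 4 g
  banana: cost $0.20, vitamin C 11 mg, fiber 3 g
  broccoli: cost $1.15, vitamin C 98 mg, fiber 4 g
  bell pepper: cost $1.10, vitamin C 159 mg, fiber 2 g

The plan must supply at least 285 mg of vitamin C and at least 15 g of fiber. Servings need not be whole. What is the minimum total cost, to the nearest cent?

Minimising a linear cost over {vitamin C ≥ 285, fiber ≥ 15, servings ≥ 0} — the optimum is at a vertex, using one or two foods.
sweet potato only: max(285/40, 15/4) = 7.125 servings → $2.49.
banana only: max(285/11, 15/3) = 25.91 servings → $5.18.
broccoli only: max(285/98, 15/4) = 3.75 servings → $4.31.
bell pepper only: max(285/159, 15/2) = 7.5 servings → $8.25.
sweet potato + banana with both targets exact would need a negative amount; discard.
sweet potato + broccoli with both tight: 1.422 servings and 2.328 servings → $3.17.
sweet potato + bell pepper with both tight: 3.264 servings and 0.9712 servings → $2.21.
banana + broccoli with both tight: 1.32 servings and 2.76 servings → $3.44.
banana + bell pepper with both tight: 3.989 servings and 1.516 servings → $2.47.
broccoli + bell pepper: the both-tight solution has a negative serving — not a feasible corner.
The minimum over all feasible corners is $2.21.

$2.21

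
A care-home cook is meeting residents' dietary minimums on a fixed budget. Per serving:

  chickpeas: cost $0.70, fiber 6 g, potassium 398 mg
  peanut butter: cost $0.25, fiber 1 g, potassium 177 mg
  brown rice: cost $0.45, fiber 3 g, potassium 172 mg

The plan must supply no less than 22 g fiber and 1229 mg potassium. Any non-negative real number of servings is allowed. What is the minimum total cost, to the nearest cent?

$2.57

This is a tiny linear program; its minimum lies at a vertex of the feasible set. List the vertices and price them.
chickpeas only: max(22/6, 1229/398) = 3.667 servings → $2.57.
peanut butter only: max(22/1, 1229/177) = 22 servings → $5.50.
brown rice only: max(22/3, 1229/172) = 7.333 servings → $3.30.
chickpeas + peanut butter: the both-tight solution has a negative serving — not a feasible corner.
chickpeas + brown rice with both targets exact would need a negative amount; discard.
peanut butter + brown rice: the both-tight solution has a negative serving — not a feasible corner.
So the least-cost plan costs $2.57.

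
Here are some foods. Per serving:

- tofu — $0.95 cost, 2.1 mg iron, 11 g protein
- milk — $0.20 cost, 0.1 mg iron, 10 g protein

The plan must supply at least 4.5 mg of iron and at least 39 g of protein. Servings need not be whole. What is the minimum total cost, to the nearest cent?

tofu only: max(4.5/2.1, 39/11) = 3.545 servings → $3.37.
milk only: max(4.5/0.1, 39/10) = 45 servings → $9.00.
tofu + milk with both tight: 2.065 servings and 1.628 servings → $2.29.
The minimum over all feasible corners is $2.29.

$2.29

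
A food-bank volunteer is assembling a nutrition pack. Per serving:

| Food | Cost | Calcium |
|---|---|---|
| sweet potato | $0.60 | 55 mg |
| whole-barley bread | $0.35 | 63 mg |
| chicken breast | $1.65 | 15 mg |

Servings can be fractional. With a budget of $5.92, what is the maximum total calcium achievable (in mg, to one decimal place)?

Calcium per dollar: whole-barley bread 180, sweet potato 91.67, chicken breast 9.091.
With no serving limits, spend the whole cost allowance on whole-barley bread: $5.92 / $0.35 × 63 mg = 1065.6 mg.

1065.6 mg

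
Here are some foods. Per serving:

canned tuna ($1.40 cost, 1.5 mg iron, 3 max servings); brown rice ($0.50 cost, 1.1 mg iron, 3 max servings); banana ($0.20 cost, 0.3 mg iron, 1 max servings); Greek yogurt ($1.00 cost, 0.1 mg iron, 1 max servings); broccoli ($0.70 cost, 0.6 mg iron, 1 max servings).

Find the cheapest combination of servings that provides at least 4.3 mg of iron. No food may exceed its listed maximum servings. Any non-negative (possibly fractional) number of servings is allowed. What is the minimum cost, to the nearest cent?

$2.35

Cost per mg of iron: brown rice $0.4545, banana $0.6667, canned tuna $0.9333, broccoli $1.1667, Greek yogurt $10.0000.
Take 3 servings of brown rice: +3.3 mg iron for $1.50 (total $1.50, still need 1.0 mg).
Take 1 serving of banana: +0.3 mg iron for $0.20 (total $1.70, still need 0.7 mg).
Take 0.4667 servings of canned tuna: +0.7 mg iron for $0.65 (total $2.35, still need 0.0 mg).
Filling from the cheapest source first is optimal under one linear minimum: $2.35.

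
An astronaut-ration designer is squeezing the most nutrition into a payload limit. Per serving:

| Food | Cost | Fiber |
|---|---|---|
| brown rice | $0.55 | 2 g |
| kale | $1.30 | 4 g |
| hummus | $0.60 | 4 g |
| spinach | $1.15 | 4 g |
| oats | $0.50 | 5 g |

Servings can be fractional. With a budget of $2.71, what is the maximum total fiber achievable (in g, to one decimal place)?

27.1 g

Fiber per dollar: oats 10, hummus 6.667, brown rice 3.636, spinach 3.478, kale 3.077.
With no serving limits, spend the whole cost allowance on oats: $2.71 / $0.50 × 5 g = 27.1 g.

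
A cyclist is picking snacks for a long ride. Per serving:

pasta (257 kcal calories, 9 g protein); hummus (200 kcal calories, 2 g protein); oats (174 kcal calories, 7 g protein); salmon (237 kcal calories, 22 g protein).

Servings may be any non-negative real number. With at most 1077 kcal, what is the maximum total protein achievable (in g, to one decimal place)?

Protein per kcal: salmon 0.09283, oats 0.04023, pasta 0.03502, hummus 0.01.
With no serving limits, spend the whole calories allowance on salmon: 1077 kcal / 237 kcal × 22 g = 100.0 g.

100.0 g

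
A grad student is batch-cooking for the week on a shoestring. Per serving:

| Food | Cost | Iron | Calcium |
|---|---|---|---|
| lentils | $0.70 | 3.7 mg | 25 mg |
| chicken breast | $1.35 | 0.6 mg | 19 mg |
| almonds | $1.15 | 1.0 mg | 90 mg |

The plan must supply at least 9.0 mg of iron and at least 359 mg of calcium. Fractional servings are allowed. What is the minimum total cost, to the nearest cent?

At the optimum either one food covers both requirements or two foods hit both targets exactly; no other combination can be cheaper.
lentils only: max(9.0/3.7, 359/25) = 14.36 servings → $10.05.
chicken breast only: max(9.0/0.6, 359/19) = 18.89 servings → $25.51.
almonds only: max(9.0/1.0, 359/90) = 9 servings → $10.35.
lentils + chicken breast: the both-tight solution has a negative serving — not a feasible corner.
lentils + almonds with both tight: 1.464 servings and 3.582 servings → $5.14.
chicken breast + almonds with both tight: 12.89 servings and 1.269 servings → $18.85.
So the least-cost plan costs $5.14.

$5.14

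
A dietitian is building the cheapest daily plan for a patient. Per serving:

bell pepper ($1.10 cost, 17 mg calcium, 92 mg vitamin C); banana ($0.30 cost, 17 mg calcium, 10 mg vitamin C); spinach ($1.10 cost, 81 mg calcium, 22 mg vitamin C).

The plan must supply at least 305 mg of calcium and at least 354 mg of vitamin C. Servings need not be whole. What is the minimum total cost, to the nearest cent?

Minimising a linear cost over {calcium ≥ 305, vitamin C ≥ 354, servings ≥ 0} — the optimum is at a vertex, using one or two foods.
bell pepper only: max(305/17, 354/92) = 17.94 servings → $19.74.
banana only: max(305/17, 354/10) = 35.4 servings → $10.62.
spinach only: max(305/81, 354/22) = 16.09 servings → $17.70.
bell pepper + banana with both tight: 2.129 servings and 15.81 servings → $7.09.
bell pepper + spinach with both tight: 3.103 servings and 3.114 servings → $6.84.
banana + spinach: intersection lies outside the first quadrant.
Cheapest feasible corner: $6.84.

$6.84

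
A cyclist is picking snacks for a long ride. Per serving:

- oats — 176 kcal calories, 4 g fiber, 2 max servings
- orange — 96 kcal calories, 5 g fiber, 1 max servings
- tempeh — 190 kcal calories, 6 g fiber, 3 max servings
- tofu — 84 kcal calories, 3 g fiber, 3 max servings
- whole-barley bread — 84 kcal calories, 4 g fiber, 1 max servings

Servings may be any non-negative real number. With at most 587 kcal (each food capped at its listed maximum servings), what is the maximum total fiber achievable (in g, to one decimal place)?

22.9 g

Fiber per kcal: orange 0.05208, whole-barley bread 0.04762, tofu 0.03571, tempeh 0.03158, oats 0.02273.
Take 1 serving of orange: uses 96 kcal, +5.0 g fiber (running total 5.0 g).
Take 1 serving of whole-barley bread: uses 84 kcal, +4.0 g fiber (running total 9.0 g).
Take 3 servings of tofu: uses 252 kcal, +9.0 g fiber (running total 18.0 g).
Take 0.8158 servings of tempeh: uses 155 kcal, +4.9 g fiber (running total 22.9 g).
Greedy by best ratio exhausts the calories allowance optimally: 22.9 g.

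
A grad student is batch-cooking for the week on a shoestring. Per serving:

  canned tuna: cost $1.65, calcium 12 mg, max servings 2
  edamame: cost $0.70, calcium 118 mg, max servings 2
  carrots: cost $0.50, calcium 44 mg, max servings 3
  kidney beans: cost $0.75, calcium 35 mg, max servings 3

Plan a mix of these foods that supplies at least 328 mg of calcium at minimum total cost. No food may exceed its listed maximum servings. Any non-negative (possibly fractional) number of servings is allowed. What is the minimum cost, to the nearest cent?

$2.45

Cost per mg of calcium: edamame $0.0059, carrots $0.0114, kidney beans $0.0214, canned tuna $0.1375.
Take 2 servings of edamame: +236.0 mg calcium for $1.40 (total $1.40, still need 92.0 mg).
Take 2.091 servings of carrots: +92.0 mg calcium for $1.05 (total $2.45, still need 0.0 mg).
Greedy by cheapest-per-mg is optimal for a single linear constraint, so the minimum cost is $2.45.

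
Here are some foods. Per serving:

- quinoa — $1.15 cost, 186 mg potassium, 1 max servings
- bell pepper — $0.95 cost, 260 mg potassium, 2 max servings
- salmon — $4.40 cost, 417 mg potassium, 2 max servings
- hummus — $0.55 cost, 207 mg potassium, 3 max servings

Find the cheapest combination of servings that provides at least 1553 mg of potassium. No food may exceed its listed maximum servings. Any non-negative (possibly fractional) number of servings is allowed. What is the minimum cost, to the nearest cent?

Cost per mg of potassium: hummus $0.0027, bell pepper $0.0037, quinoa $0.0062, salmon $0.0106.
Take 3 servings of hummus: +621.0 mg potassium for $1.65 (total $1.65, still need 932.0 mg).
Take 2 servings of bell pepper: +520.0 mg potassium for $1.90 (total $3.55, still need 412.0 mg).
Take 1 serving of quinoa: +186.0 mg potassium for $1.15 (total $4.70, still need 226.0 mg).
Take 0.542 servings of salmon: +226.0 mg potassium for $2.38 (total $7.08, still need 0.0 mg).
Filling from the cheapest source first is optimal under one linear minimum: $7.08.

$7.08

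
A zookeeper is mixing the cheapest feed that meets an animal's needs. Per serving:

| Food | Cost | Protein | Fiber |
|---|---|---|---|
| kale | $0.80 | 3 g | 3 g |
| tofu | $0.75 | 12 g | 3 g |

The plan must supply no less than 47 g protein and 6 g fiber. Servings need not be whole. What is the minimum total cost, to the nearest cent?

Minimising a linear cost over {protein ≥ 47, fiber ≥ 6, servings ≥ 0} — the optimum is at a vertex, using one or two foods.
kale only: max(47/3, 6/3) = 15.67 servings → $12.53.
tofu only: max(47/12, 6/3) = 3.917 servings → $2.94.
kale + tofu: intersection lies outside the first quadrant.
Cheapest feasible corner: $2.94.

$2.94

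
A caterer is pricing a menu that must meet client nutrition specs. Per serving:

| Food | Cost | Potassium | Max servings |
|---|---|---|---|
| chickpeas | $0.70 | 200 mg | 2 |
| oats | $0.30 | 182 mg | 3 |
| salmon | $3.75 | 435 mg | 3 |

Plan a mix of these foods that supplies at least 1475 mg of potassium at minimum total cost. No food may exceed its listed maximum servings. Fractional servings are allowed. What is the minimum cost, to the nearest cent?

$6.86

Cost per mg of potassium: oats $0.0016, chickpeas $0.0035, salmon $0.0086.
Take 3 servings of oats: +546.0 mg potassium for $0.90 (total $0.90, still need 929.0 mg).
Take 2 servings of chickpeas: +400.0 mg potassium for $1.40 (total $2.30, still need 529.0 mg).
Take 1.216 servings of salmon: +529.0 mg potassium for $4.56 (total $6.86, still need 0.0 mg).
Greedy by cheapest-per-mg is optimal for a single linear constraint, so the minimum cost is $6.86.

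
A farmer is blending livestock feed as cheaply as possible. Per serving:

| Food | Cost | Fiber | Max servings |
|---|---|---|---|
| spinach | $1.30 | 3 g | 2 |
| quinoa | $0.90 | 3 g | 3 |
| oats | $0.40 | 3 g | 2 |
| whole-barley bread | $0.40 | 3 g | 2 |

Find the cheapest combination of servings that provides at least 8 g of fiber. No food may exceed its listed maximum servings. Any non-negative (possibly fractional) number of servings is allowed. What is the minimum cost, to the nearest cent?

Cost per g of fiber: oats $0.1333, whole-barley bread $0.1333, quinoa $0.3000, spinach $0.4333.
Take 2 servings of oats: +6.0 g fiber for $0.80 (total $0.80, still need 2.0 g).
Take 0.6667 servings of whole-barley bread: +2.0 g fiber for $0.27 (total $1.07, still need 0.0 g).
Filling from the cheapest source first is optimal under one linear minimum: $1.07.

$1.07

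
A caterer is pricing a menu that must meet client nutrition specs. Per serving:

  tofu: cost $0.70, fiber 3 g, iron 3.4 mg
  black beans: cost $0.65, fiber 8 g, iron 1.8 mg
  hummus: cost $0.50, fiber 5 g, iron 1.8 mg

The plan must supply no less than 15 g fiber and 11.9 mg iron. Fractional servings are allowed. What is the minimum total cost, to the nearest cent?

$2.62

This is a tiny linear program; its minimum lies at a vertex of the feasible set. List the vertices and price them.
tofu only: max(15/3, 11.9/3.4) = 5 servings → $3.50.
black beans only: max(15/8, 11.9/1.8) = 6.611 servings → $4.30.
hummus only: max(15/5, 11.9/1.8) = 6.611 servings → $3.31.
tofu + black beans with both tight: 3.128 servings and 0.7018 servings → $2.65.
tofu + hummus with both tight: 2.802 servings and 1.319 servings → $2.62.
black beans + hummus with both targets exact would need a negative amount; discard.
The minimum over all feasible corners is $2.62.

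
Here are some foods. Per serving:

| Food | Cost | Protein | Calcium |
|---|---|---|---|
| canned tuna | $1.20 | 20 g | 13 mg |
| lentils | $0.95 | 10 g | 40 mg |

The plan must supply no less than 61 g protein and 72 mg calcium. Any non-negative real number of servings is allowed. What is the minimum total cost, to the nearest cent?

$4.00

For a min-cost LP with two ≥-constraints, a basic feasible solution has at most two positive variables.
canned tuna only: max(61/20, 72/13) = 5.538 servings → $6.65.
lentils only: max(61/10, 72/40) = 6.1 servings → $5.79.
canned tuna + lentils with both tight: 2.567 servings and 0.9657 servings → $4.00.
So the least-cost plan costs $4.00.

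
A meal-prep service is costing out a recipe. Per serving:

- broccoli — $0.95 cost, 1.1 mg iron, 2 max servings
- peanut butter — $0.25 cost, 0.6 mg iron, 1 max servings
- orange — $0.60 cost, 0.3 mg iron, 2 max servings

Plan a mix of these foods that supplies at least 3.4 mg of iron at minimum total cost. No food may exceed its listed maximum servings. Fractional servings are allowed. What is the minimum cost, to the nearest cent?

Cost per mg of iron: peanut butter $0.4167, broccoli $0.8636, orange $2.0000.
Take 1 serving of peanut butter: +0.6 mg iron for $0.25 (total $0.25, still need 2.8 mg).
Take 2 servings of broccoli: +2.2 mg iron for $1.90 (total $2.15, still need 0.6 mg).
Take 2 servings of orange: +0.6 mg iron for $1.20 (total $3.35, still need 0.0 mg).
Greedy by cheapest-per-mg is optimal for a single linear constraint, so the minimum cost is $3.35.

$3.35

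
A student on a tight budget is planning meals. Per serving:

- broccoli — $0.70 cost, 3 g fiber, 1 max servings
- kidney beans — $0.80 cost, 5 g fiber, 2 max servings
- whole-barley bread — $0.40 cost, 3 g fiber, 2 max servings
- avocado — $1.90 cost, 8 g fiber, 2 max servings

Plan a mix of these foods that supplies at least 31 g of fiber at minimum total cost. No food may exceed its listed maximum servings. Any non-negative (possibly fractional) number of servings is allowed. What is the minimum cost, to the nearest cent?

Cost per g of fiber: whole-barley bread $0.1333, kidney beans $0.1600, broccoli $0.2333, avocado $0.2375.
Take 2 servings of whole-barley bread: +6.0 g fiber for $0.80 (total $0.80, still need 25.0 g).
Take 2 servings of kidney beans: +10.0 g fiber for $1.60 (total $2.40, still need 15.0 g).
Take 1 serving of broccoli: +3.0 g fiber for $0.70 (total $3.10, still need 12.0 g).
Take 1.5 servings of avocado: +12.0 g fiber for $2.85 (total $5.95, still need 0.0 g).
Filling from the cheapest source first is optimal under one linear minimum: $5.95.

$5.95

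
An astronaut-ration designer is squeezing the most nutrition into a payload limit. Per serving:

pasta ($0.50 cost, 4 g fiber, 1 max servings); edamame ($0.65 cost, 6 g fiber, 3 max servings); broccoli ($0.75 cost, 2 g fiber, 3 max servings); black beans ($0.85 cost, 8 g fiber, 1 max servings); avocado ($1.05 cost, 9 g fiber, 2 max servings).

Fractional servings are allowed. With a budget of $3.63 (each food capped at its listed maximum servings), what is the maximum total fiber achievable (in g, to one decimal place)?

33.1 g

Fiber per dollar: black beans 9.412, edamame 9.231, avocado 8.571, pasta 8, broccoli 2.667.
Take 1 serving of black beans: spends $0.85, +8.0 g fiber (running total 8.0 g).
Take 3 servings of edamame: spends $1.95, +18.0 g fiber (running total 26.0 g).
Take 0.7905 servings of avocado: spends $0.83, +7.1 g fiber (running total 33.1 g).
Greedy by best ratio exhausts the cost allowance optimally: 33.1 g.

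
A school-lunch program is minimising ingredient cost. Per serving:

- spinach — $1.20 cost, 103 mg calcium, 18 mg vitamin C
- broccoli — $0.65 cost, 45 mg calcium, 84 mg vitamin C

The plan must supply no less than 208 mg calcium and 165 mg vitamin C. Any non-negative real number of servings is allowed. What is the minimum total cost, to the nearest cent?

$2.64

With two linear requirements the optimum uses one or two foods; enumerate the corners.
spinach only: max(208/103, 165/18) = 9.167 servings → $11.00.
broccoli only: max(208/45, 165/84) = 4.622 servings → $3.00.
spinach + broccoli with both tight: 1.281 servings and 1.69 servings → $2.64.
Cheapest feasible corner: $2.64.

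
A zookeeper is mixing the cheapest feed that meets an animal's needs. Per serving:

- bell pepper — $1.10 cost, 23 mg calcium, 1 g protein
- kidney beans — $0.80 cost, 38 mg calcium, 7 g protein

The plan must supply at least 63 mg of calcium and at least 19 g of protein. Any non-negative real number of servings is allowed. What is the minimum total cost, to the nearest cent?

bell pepper only: max(63/23, 19/1) = 19 servings → $20.90.
kidney beans only: max(63/38, 19/7) = 2.714 servings → $2.17.
bell pepper + kidney beans: intersection lies outside the first quadrant.
The minimum over all feasible corners is $2.17.

$2.17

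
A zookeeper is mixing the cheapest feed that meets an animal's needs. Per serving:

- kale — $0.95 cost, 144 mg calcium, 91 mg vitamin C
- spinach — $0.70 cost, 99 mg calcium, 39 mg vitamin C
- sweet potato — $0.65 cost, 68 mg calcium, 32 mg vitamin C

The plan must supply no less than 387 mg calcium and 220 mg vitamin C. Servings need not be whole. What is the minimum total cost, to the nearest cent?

Compare the cost at each extreme point of the feasible region.
kale only: max(387/144, 220/91) = 2.688 servings → $2.55.
spinach only: max(387/99, 220/39) = 5.641 servings → $3.95.
sweet potato only: max(387/68, 220/32) = 6.875 servings → $4.47.
kale + spinach with both tight: 1.971 servings and 1.042 servings → $2.60.
kale + sweet potato with both tight: 1.63 servings and 2.239 servings → $3.00.
spinach + sweet potato: intersection lies outside the first quadrant.
Cheapest feasible corner: $2.55.

$2.55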